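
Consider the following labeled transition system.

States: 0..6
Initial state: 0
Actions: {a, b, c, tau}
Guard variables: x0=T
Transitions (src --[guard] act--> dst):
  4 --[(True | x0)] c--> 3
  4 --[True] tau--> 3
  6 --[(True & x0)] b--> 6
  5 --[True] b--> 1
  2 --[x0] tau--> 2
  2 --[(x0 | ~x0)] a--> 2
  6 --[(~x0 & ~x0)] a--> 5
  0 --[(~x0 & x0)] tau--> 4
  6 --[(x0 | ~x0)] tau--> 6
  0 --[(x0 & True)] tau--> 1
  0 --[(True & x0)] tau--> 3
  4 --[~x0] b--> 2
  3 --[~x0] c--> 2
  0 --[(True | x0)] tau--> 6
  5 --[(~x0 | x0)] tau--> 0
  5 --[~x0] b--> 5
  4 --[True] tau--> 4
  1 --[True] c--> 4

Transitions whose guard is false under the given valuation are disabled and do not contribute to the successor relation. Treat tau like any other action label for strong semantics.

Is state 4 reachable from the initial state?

Answer: REACHABLE

Trace:
After dropping false guards: 13 live edges.
L0 = {0}
L1 = {1,3,6}  now seen {0,1,3,6}
L2 = {4}  now seen {0,1,3,4,6}
Reach set: {0,1,3,4,6}
witness 4: tau·c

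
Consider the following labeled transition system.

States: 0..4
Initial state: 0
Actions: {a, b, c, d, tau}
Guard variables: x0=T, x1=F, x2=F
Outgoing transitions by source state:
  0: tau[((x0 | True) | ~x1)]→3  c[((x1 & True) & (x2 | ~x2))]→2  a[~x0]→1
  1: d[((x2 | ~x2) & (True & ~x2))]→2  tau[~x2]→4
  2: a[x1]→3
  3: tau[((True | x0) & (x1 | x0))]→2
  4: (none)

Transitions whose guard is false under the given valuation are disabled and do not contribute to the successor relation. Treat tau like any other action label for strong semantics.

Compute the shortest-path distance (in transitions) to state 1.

Layered search for 1:
  Layer 0: {0}
  Layer 1: {3}
  Layer 2: {2}
1 never appears.

Answer: UNREACHABLE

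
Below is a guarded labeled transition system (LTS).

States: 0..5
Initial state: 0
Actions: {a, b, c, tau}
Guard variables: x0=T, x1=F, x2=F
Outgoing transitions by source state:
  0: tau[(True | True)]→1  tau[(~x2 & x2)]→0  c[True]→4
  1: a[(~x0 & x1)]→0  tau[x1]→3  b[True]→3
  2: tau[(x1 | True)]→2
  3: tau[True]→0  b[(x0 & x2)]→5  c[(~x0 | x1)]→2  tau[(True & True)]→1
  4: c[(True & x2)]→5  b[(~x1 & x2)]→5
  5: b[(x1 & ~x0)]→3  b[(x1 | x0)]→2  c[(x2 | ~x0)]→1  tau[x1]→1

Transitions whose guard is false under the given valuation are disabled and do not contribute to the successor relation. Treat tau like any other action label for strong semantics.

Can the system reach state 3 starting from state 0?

Answer: REACHABLE

Working:
After dropping false guards: 7 live edges.
Layer 0: {0}
Layer 1: {1,4}  total {0,1,4}
Layer 2: {3}  total {0,1,3,4}
Reachable = {0,1,3,4}
trace reaching 3: tau·b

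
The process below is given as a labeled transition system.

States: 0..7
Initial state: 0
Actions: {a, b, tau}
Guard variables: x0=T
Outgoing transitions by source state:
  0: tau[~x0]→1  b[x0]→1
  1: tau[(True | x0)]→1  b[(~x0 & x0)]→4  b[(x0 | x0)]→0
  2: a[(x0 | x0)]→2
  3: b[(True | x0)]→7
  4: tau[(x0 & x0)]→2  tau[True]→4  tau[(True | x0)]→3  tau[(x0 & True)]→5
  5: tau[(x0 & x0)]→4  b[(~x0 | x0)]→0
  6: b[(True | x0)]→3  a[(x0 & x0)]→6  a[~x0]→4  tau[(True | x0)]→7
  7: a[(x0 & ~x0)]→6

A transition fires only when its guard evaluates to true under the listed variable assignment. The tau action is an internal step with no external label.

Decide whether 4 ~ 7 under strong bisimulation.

Refine partition for ~:
  round 0: {{0,1,2,3,4,5,6,7}}
  round 1: {{0,3},{1,5},{2},{4},{6},{7}}
  round 2: {{0},{1},{2},{3},{4},{5},{6},{7}}
Fixed point at round 3; 8 class(es).
4∈{4}, 7∈{7}

Answer: NOT BISIMILAR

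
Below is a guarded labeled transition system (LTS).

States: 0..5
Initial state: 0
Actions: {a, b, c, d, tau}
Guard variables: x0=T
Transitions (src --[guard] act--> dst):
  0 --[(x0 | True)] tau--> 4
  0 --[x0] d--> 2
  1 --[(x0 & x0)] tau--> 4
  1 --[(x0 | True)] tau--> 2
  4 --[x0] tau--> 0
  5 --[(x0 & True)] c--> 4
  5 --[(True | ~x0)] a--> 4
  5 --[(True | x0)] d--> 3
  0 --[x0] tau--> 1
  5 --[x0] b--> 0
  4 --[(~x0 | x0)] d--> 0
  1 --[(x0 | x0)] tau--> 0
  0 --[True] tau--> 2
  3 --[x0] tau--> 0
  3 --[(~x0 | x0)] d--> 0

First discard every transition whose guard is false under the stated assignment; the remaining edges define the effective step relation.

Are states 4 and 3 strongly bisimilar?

Refine partition for ~:
  round 0: {{0,1,2,3,4,5}}
  round 1: {{0,3,4},{1},{2},{5}}
  round 2: {{0},{1},{2},{3,4},{5}}
5 equivalence class(es) (converged in 3)
4∈{3,4}, 3∈{3,4}

Answer: BISIMILAR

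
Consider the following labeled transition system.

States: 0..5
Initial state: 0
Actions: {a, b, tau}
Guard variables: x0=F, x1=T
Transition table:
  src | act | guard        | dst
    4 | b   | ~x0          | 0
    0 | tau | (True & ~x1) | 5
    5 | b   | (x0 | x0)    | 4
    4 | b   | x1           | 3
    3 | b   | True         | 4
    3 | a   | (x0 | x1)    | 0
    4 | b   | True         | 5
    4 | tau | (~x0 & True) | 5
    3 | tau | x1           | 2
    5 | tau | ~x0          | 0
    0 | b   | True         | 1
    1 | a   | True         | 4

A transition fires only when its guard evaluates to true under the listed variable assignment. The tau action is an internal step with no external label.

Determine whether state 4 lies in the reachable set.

Answer: REACHABLE

Analysis:
After dropping false guards: 10 live edges.
Layer 0: {0}
Layer 1: {1}  now seen {0,1}
Layer 2: {4}  now seen {0,1,4}
Layer 3: {3,5}  now seen {0,1,3,4,5}
Layer 4: {2}  now seen {0,1,2,3,4,5}
Reachable = {0,1,2,3,4,5}
Path to 4: b·a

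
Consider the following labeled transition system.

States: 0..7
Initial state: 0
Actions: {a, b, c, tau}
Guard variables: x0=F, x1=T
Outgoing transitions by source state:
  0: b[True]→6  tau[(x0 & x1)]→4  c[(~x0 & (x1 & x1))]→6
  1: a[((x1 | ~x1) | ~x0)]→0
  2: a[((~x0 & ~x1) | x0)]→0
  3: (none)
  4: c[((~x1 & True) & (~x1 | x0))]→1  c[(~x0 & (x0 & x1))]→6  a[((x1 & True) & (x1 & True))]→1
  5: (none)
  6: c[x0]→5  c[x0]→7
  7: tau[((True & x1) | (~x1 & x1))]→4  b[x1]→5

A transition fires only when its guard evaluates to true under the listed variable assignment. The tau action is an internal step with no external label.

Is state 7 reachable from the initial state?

After dropping false guards: 6 live edges.
depth 0: {0}
depth 1: {6}  cumulative {0,6}
Reach set: {0,6}

Answer: UNREACHABLE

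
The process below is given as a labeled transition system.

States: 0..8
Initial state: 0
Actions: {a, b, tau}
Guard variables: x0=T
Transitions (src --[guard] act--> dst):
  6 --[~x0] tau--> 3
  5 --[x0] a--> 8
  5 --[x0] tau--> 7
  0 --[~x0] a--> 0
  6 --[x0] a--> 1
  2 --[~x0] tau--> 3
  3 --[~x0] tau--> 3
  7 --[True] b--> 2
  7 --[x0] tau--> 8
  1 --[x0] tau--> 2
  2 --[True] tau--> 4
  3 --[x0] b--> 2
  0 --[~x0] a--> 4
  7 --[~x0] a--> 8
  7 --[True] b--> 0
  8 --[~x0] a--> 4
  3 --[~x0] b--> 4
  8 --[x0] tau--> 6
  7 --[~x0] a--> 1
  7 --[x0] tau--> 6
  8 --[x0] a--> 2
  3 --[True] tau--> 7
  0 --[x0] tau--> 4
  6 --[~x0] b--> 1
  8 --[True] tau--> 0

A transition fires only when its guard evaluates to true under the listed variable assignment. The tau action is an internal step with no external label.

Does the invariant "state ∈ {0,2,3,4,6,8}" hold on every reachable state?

Answer: INVARIANT HOLDS

Analysis:
Inv-set: {0,2,3,4,6,8}
Reach set: {0,4}
  0: safe
  4: safe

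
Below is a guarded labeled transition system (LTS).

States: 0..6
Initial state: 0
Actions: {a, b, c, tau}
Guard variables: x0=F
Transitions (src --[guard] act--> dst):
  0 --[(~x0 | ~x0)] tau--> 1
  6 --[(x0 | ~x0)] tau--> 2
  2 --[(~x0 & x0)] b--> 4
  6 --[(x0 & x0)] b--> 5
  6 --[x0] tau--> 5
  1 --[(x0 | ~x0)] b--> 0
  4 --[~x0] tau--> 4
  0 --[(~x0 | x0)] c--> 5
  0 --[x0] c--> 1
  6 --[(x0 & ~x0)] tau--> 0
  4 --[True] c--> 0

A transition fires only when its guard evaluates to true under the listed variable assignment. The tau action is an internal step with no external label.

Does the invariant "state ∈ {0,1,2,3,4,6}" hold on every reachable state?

Allowed set {0,1,2,3,4,6}
R = {0,1,5}
  0: ok
  1: ok
  5: outside
witness against invariant: c → 5

Answer: INVARIANT VIOLATED at state 5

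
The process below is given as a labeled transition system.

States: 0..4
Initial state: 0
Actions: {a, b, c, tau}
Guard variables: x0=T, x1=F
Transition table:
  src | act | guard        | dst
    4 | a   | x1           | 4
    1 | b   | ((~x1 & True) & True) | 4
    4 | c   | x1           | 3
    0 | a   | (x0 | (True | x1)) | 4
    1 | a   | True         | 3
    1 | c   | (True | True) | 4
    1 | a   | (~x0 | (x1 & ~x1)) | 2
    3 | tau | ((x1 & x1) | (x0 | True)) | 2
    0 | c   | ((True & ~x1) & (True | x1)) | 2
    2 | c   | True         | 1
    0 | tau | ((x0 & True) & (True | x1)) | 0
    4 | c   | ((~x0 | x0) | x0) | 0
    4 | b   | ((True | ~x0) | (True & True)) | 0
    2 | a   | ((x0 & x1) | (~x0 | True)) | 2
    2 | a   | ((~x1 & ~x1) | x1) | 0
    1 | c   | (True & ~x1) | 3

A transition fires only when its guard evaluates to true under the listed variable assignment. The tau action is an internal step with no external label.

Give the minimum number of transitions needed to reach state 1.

Answer: 2

Working:
BFS to 1:
  depth 0: {0}
  depth 1: {2,4}
  depth 2: {1}
1 enters at depth 2; path c·c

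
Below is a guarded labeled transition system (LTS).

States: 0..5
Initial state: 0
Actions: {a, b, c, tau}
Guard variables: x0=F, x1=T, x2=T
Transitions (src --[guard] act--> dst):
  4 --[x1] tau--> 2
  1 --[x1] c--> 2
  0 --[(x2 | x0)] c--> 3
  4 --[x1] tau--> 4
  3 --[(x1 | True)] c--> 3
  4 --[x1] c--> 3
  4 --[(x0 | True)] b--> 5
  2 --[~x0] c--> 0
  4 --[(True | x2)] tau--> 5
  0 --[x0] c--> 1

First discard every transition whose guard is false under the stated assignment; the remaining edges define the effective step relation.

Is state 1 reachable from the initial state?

Answer: UNREACHABLE

Working:
Guard filter leaves 9 enabled edge(s).
Layer 0: {0}
Layer 1: {3}  now seen {0,3}
R = {0,3}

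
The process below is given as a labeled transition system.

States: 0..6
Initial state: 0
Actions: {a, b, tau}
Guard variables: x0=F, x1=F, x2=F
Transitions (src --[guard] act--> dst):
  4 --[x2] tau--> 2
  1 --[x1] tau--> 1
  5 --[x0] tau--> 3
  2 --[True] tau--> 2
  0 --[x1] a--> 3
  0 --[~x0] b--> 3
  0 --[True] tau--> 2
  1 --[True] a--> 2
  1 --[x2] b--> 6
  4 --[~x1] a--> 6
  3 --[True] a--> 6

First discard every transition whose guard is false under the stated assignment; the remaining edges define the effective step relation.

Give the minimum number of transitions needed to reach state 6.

Answer: 2

Working:
Breadth-first toward 6:
  L0 = {0}
  L1 = {2,3}
  L2 = {6}
first hit 6 at d=2 via b·a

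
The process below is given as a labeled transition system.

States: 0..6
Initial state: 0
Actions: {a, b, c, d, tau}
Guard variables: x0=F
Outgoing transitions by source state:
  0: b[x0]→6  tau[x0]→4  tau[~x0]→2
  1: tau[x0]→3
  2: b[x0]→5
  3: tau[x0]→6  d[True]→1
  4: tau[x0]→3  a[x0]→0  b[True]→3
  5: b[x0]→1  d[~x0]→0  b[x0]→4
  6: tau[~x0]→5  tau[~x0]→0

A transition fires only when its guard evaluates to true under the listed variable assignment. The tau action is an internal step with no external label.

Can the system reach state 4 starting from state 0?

Answer: UNREACHABLE

Trace:
After dropping false guards: 6 live edges.
L0 = {0}
L1 = {2}  now seen {0,2}
Reachable = {0,2}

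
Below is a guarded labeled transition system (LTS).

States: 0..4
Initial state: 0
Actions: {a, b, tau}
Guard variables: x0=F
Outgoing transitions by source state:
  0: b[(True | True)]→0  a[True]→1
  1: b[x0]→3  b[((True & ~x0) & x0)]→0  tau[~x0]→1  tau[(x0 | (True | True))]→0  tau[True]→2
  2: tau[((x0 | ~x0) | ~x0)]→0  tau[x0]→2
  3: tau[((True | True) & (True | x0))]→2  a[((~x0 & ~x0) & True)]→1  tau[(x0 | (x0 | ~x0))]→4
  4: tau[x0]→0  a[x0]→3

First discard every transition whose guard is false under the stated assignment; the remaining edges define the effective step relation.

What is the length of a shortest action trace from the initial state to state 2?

Answer: 2

Analysis:
BFS to 2:
  L0 = {0}
  L1 = {1}
  L2 = {2}
2 enters at depth 2; path a·tau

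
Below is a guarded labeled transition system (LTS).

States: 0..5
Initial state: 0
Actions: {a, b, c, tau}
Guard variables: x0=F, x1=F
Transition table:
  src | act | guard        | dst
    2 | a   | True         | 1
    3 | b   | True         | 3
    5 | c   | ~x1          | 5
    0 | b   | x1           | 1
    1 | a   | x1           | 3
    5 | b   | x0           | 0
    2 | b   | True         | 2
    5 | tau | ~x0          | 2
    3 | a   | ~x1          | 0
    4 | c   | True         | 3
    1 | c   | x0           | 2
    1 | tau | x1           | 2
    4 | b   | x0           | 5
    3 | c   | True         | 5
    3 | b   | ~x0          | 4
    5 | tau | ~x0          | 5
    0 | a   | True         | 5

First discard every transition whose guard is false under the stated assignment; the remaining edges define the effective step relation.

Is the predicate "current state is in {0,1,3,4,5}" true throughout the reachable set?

Safe = {0,1,3,4,5}
Reach set: {0,1,2,5}
  0: ✓
  1: ✓
  2: ✗ unsafe
  5: ✓
counterexample path to 2: a·tau

Answer: INVARIANT VIOLATED at state 2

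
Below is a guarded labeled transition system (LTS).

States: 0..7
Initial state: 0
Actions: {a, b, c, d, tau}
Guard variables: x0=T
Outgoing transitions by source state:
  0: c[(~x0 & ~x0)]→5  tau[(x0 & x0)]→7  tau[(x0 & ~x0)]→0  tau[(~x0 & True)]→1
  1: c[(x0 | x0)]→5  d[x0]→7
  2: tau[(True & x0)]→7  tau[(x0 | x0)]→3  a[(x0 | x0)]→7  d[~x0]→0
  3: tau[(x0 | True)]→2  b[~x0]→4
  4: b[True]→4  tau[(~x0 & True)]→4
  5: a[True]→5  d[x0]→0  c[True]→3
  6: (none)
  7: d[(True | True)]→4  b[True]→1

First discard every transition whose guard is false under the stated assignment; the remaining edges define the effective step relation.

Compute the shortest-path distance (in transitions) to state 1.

BFS to 1:
  L0 = {0}
  L1 = {7}
  L2 = {1,4}
1 enters at depth 2; path tau·b

Answer: 2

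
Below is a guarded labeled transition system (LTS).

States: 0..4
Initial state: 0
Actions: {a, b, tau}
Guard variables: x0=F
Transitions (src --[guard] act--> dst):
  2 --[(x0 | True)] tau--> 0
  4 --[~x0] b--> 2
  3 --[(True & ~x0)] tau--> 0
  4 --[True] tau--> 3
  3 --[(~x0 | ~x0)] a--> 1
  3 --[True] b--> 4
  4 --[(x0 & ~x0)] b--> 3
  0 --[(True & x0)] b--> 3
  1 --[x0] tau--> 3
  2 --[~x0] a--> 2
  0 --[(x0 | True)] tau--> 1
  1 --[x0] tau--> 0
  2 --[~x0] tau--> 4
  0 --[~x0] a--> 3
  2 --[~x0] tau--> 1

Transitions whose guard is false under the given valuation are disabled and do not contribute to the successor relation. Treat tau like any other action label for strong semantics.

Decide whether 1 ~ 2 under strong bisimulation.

Compute ~ classes (split until stable):
  π0 = {{0,1,2,3,4}}
  π1 = {{0,2},{1},{3},{4}}
  π2 = {{0},{1},{2},{3},{4}}
Fixed point at round 3; 5 class(es).
1∈{1}, 2∈{2}

Answer: NOT BISIMILAR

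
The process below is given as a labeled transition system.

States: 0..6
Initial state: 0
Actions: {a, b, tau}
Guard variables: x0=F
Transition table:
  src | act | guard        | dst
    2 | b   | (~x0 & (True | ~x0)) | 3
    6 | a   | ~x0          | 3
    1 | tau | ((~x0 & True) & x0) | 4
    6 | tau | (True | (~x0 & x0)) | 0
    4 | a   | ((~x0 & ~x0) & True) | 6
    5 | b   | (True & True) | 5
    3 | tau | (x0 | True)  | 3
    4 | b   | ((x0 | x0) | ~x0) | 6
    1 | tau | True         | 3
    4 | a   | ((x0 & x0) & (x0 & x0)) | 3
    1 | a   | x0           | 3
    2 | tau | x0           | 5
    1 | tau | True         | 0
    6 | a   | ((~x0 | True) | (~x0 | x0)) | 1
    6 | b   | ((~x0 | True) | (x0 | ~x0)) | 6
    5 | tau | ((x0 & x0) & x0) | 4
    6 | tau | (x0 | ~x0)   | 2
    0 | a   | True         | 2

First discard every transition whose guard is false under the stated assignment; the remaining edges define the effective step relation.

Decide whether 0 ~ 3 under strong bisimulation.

Compute ~ classes (split until stable):
  P[0] = {{0,1,2,3,4,5,6}}
  P[1] = {{0},{1,3},{2,5},{4},{6}}
  P[2] = {{0},{1},{2},{3},{4},{5},{6}}
Fixed point at round 3; 7 class(es).
0∈{0}, 3∈{3}

Answer: NOT BISIMILAR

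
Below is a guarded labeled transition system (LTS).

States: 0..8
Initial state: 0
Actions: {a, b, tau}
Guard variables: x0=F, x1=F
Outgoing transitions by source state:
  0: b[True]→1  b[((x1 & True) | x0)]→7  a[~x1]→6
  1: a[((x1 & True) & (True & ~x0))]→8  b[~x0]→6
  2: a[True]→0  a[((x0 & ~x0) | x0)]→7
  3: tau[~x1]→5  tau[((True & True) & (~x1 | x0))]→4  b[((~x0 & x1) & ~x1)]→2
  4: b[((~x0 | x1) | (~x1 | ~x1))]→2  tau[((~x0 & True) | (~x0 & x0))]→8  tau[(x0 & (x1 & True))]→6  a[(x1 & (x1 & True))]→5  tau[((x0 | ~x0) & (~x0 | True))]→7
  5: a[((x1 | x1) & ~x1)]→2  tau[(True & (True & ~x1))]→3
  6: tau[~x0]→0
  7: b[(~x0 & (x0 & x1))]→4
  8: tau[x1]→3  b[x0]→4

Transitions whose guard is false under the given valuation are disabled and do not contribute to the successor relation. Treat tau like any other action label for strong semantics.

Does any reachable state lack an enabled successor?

Answer: DEADLOCK-FREE

Working:
Reachable = {0,1,6}
  0: a→6  b→1  [2 exit(s)]
  1: b→6  [1 exit(s)]
  6: tau→0  [1 exit(s)]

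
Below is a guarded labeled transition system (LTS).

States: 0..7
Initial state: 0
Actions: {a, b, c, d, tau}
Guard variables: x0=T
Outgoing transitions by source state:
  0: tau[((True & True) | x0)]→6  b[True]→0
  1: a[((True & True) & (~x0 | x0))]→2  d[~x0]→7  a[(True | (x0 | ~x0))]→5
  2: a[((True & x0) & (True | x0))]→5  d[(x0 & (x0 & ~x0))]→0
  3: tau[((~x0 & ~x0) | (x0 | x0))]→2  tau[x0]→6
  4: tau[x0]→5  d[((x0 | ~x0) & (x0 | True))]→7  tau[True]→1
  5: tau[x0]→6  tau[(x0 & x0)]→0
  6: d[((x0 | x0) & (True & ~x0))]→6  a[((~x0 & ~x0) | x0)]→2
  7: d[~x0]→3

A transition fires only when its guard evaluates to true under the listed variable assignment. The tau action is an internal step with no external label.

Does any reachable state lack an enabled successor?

Answer: DEADLOCK-FREE

Analysis:
Reach set: {0,2,5,6}
  0: b→0  tau→6  [deg 2]
  2: a→5  [deg 1]
  5: tau→0  tau→6  [deg 2]
  6: a→2  [deg 1]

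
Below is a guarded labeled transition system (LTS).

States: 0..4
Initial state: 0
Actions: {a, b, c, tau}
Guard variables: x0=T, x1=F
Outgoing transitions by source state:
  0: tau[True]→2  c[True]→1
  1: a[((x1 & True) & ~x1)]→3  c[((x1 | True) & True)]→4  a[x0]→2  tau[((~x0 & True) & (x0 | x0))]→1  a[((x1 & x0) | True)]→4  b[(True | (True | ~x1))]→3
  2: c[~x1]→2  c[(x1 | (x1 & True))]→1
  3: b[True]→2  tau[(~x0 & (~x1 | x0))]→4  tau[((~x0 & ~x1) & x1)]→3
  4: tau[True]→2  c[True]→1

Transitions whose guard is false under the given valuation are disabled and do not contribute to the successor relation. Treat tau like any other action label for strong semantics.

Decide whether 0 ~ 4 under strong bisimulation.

Compute ~ classes (split until stable):
  P[0] = {{0,1,2,3,4}}
  P[1] = {{0,4},{1},{2},{3}}
4 equivalence class(es) (converged in 2)
0∈{0,4}, 4∈{0,4}

Answer: BISIMILAR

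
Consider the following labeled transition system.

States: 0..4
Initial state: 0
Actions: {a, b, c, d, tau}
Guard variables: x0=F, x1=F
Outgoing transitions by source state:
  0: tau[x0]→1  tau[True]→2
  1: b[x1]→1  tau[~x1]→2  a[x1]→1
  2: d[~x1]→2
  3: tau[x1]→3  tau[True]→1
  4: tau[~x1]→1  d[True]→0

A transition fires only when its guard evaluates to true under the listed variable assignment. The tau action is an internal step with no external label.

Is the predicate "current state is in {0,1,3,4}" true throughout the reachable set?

Answer: INVARIANT VIOLATED at state 2

Working:
Inv-set: {0,1,3,4}
Reach set: {0,2}
  0: safe
  2: outside
reach 2 via tau — violates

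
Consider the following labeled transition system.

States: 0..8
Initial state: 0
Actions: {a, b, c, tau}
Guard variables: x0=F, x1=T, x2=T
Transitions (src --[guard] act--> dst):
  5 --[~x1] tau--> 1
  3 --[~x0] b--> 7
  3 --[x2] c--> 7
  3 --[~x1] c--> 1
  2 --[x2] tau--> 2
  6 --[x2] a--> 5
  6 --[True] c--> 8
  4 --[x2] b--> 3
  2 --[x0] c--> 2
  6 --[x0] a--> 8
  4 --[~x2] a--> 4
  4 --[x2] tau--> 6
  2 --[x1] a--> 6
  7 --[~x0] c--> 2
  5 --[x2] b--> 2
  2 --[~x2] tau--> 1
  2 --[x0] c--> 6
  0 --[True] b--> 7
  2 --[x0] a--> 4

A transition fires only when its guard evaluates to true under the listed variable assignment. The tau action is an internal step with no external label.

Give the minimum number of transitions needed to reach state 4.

Answer: UNREACHABLE

Working:
Layered search for 4:
  L0 = {0}
  L1 = {7}
  L2 = {2}
  L3 = {6}
  L4 = {5,8}
4 never appears.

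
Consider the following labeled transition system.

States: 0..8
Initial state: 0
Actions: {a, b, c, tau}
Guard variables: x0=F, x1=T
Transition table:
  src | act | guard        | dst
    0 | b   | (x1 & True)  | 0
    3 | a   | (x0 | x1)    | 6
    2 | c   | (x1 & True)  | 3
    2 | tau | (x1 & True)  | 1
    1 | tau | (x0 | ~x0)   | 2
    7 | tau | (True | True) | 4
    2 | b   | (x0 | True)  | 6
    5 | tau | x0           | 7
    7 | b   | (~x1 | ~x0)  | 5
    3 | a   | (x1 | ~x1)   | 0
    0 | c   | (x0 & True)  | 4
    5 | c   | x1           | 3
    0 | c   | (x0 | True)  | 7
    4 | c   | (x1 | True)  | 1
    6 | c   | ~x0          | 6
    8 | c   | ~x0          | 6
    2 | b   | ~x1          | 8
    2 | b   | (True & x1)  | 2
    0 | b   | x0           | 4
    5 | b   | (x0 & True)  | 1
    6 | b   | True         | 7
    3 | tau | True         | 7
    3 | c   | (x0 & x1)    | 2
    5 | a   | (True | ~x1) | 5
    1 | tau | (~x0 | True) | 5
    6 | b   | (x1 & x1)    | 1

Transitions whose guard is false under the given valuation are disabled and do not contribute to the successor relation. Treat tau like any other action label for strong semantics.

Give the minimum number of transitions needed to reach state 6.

Layered search for 6:
  depth 0: {0}
  depth 1: {7}
  depth 2: {4,5}
  depth 3: {1,3}
  depth 4: {2,6}
first hit 6 at d=4 via c·b·c·a

Answer: 4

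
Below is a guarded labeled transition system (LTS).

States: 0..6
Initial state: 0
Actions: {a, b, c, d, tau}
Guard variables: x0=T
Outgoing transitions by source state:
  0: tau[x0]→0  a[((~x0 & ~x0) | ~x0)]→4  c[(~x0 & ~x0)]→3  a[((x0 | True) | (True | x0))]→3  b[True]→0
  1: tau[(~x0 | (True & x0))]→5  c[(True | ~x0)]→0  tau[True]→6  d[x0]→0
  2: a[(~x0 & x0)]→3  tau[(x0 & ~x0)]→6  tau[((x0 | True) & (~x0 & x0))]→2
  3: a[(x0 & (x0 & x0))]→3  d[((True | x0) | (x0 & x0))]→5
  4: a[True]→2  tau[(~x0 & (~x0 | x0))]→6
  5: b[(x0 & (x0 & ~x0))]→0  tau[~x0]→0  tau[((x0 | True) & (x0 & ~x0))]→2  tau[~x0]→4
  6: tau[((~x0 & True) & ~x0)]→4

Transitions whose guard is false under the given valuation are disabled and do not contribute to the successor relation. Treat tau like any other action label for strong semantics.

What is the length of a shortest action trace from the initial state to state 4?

BFS to 4:
  depth 0: {0}
  depth 1: {3}
  depth 2: {5}
4 never appears.

Answer: UNREACHABLE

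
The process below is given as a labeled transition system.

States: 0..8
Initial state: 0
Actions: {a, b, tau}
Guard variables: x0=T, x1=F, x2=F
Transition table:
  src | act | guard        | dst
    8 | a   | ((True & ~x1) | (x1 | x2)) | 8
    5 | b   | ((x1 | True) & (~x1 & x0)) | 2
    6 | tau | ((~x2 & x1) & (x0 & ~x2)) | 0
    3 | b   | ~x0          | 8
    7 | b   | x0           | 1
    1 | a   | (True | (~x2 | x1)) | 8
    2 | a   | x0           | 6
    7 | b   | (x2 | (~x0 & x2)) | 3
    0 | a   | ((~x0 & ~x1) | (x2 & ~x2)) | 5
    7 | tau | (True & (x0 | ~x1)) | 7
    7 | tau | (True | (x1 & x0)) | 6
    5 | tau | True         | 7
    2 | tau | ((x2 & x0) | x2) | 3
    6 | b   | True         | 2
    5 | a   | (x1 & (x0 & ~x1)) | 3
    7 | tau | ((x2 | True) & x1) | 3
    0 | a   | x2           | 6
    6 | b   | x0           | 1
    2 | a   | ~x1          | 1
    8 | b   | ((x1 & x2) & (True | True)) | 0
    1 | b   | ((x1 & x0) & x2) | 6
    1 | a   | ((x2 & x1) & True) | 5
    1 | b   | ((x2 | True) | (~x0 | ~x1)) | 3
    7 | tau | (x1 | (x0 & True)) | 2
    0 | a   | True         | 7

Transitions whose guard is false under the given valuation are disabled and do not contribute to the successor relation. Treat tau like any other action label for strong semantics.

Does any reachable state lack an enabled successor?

Answer: DEADLOCK at state 3

Analysis:
Reach set: {0,1,2,3,6,7,8}
  0: a→7  [deg 1]
  1: a→8  b→3  [deg 2]
  2: a→1  a→6  [deg 2]
  3: ∅  [deadlock]
  6: b→1  b→2  [deg 2]
  7: b→1  tau→2  tau→6  tau→7  [deg 4]
  8: a→8  [deg 1]
Path to 3: a·b·b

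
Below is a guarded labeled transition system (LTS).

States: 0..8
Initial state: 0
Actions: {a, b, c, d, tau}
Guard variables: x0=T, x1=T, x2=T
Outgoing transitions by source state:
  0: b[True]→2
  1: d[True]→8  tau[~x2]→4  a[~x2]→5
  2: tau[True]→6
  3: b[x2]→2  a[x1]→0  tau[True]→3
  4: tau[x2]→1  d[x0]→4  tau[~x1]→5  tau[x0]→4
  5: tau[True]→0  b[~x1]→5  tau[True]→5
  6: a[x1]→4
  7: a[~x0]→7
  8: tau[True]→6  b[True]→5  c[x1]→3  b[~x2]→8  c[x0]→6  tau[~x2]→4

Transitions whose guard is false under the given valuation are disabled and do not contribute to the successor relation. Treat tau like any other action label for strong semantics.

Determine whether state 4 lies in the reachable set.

Answer: REACHABLE

Analysis:
16 transition(s) survive guard evaluation.
L0 = {0}
L1 = {2}  now seen {0,2}
L2 = {6}  now seen {0,2,6}
L3 = {4}  now seen {0,2,4,6}
L4 = {1}  now seen {0,1,2,4,6}
L5 = {8}  now seen {0,1,2,4,6,8}
L6 = {3,5}  now seen {0,1,2,3,4,5,6,8}
Reach set: {0,1,2,3,4,5,6,8}
trace reaching 4: b·tau·a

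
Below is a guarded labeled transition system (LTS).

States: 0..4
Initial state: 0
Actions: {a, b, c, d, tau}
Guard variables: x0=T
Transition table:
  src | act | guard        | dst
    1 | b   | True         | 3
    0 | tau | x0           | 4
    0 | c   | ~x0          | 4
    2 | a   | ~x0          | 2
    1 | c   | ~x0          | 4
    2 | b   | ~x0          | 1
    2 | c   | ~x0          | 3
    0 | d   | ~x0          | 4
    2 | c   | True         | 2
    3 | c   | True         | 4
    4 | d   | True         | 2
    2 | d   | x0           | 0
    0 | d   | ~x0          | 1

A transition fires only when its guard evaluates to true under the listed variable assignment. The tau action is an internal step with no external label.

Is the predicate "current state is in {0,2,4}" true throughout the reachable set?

Answer: INVARIANT HOLDS

Working:
Safe = {0,2,4}
R = {0,2,4}
  0: safe
  2: safe
  4: safe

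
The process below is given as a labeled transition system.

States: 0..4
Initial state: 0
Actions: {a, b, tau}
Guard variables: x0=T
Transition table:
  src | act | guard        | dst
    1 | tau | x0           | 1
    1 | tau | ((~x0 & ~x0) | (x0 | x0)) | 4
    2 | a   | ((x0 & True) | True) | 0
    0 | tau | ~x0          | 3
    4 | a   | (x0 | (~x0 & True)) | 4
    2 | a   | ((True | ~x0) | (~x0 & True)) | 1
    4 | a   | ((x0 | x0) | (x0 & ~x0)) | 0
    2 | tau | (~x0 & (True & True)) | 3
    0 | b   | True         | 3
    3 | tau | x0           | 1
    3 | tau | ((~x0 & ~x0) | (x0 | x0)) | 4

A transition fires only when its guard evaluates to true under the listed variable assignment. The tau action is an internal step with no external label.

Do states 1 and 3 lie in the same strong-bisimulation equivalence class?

Refine partition for ~:
  π0 = {{0,1,2,3,4}}
  π1 = {{0},{1,3},{2,4}}
  π2 = {{0},{1,3},{2},{4}}
Fixed point at round 3; 4 class(es).
1∈{1,3}, 3∈{1,3}

Answer: BISIMILAR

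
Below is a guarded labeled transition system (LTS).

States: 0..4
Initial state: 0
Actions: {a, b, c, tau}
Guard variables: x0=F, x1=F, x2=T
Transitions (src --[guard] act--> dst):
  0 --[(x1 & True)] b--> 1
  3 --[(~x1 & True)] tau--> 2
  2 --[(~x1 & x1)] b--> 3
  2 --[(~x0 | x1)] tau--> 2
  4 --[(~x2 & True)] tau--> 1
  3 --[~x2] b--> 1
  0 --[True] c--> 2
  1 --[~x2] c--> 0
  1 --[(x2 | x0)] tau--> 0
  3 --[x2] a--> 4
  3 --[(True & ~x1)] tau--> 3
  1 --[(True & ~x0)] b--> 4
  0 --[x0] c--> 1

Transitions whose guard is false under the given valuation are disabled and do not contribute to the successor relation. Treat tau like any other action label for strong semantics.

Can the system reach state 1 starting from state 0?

Answer: UNREACHABLE

Analysis:
Guard filter leaves 7 enabled edge(s).
Layer 0: {0}
Layer 1: {2}  cumulative {0,2}
Reachable = {0,2}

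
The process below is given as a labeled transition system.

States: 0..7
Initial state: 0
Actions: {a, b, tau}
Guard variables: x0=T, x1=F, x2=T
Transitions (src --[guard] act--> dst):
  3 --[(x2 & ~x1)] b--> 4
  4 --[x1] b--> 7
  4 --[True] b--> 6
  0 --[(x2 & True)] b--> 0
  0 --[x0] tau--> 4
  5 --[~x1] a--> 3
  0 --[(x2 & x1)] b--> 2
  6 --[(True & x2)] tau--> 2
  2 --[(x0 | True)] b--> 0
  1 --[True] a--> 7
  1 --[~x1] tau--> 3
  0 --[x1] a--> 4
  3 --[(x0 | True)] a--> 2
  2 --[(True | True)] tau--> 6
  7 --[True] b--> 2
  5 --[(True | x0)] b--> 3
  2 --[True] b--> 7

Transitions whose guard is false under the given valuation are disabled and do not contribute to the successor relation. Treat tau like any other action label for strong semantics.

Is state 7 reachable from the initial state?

Guard filter leaves 14 enabled edge(s).
L0 = {0}
L1 = {4}  cumulative {0,4}
L2 = {6}  cumulative {0,4,6}
L3 = {2}  cumulative {0,2,4,6}
L4 = {7}  cumulative {0,2,4,6,7}
Reachable = {0,2,4,6,7}
trace reaching 7: tau·b·tau·b

Answer: REACHABLE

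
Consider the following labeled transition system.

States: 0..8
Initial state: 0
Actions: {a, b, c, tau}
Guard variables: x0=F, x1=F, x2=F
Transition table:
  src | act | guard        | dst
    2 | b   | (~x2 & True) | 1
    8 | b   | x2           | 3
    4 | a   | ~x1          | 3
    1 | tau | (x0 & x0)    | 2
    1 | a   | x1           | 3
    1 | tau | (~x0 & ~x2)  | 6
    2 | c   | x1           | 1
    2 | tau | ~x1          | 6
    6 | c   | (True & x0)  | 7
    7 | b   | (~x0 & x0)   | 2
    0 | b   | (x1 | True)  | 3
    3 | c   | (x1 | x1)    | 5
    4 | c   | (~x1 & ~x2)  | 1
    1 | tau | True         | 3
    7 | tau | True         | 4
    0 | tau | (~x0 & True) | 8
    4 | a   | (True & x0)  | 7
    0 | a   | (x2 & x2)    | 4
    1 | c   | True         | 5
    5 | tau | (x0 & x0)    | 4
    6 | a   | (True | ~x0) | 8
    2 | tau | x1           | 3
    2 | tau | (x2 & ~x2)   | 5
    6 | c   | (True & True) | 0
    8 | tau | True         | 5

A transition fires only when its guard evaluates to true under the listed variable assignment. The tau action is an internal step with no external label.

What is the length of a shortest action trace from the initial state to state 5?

Answer: 2

Trace:
Layered search for 5:
  Layer 0: {0}
  Layer 1: {3,8}
  Layer 2: {5}
depth(5)=2, e.g. tau·tau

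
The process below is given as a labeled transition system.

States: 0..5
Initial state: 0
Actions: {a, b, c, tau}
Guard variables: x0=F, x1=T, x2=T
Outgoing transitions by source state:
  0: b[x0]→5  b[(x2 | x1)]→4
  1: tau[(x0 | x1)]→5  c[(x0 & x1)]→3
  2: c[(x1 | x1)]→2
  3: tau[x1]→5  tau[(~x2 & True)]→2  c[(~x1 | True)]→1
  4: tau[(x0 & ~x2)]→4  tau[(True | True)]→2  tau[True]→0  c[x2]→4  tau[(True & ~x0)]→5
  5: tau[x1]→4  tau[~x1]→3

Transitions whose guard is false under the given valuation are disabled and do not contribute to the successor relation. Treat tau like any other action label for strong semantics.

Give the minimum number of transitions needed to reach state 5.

Breadth-first toward 5:
  depth 0: {0}
  depth 1: {4}
  depth 2: {2,5}
5 enters at depth 2; path b·tau

Answer: 2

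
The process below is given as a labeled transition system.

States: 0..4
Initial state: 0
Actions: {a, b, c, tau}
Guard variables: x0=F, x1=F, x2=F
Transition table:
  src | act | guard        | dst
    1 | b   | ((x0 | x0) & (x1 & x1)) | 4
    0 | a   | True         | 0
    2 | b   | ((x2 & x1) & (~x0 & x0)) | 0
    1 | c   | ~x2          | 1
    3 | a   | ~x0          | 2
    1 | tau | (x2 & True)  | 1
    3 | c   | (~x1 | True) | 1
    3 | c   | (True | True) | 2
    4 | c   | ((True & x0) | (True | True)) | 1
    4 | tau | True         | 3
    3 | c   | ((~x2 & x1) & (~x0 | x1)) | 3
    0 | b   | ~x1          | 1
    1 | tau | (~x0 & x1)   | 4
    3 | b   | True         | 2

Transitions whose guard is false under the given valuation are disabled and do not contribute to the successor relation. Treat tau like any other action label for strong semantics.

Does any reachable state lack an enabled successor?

Answer: DEADLOCK-FREE

Trace:
R = {0,1}
  0: a→0  b→1  [2 exit(s)]
  1: c→1  [1 exit(s)]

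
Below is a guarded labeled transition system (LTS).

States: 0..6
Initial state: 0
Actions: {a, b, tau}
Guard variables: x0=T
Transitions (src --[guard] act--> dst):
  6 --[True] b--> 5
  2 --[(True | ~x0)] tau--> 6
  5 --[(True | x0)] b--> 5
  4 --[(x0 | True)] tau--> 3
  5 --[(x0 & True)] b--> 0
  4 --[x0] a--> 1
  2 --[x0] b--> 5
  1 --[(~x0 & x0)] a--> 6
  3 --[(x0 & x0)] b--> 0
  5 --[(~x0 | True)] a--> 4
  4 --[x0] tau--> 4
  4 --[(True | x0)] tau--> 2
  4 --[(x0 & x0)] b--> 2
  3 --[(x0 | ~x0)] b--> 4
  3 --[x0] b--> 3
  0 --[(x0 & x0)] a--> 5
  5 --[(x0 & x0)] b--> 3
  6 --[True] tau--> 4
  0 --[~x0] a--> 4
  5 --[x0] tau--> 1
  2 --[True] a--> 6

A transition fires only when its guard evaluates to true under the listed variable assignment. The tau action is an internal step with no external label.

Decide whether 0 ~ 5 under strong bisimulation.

Answer: NOT BISIMILAR

Working:
Compute ~ classes (split until stable):
  round 0: {{0,1,2,3,4,5,6}}
  round 1: {{0},{1},{2,4,5},{3},{6}}
  round 2: {{0},{1},{2},{3},{4},{5},{6}}
Fixed point at round 3; 7 class(es).
class of 0: {0}; class of 5: {5}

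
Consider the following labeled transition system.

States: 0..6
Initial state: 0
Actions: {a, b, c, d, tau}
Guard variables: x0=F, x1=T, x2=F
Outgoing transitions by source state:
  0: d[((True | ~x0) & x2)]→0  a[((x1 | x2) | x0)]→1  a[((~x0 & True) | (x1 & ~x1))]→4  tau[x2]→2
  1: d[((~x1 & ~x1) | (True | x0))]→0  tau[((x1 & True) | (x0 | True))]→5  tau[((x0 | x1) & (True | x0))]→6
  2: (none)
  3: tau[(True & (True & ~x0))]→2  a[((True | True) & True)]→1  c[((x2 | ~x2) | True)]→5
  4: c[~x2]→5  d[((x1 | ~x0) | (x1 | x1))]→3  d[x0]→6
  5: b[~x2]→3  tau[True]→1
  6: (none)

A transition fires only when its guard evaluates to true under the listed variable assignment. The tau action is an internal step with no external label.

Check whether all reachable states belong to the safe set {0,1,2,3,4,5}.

Allowed set {0,1,2,3,4,5}
R = {0,1,2,3,4,5,6}
  0: ok
  1: ok
  2: ok
  3: ok
  4: ok
  5: ok
  6: VIOLATES
reach 6 via a·tau — violates

Answer: INVARIANT VIOLATED at state 6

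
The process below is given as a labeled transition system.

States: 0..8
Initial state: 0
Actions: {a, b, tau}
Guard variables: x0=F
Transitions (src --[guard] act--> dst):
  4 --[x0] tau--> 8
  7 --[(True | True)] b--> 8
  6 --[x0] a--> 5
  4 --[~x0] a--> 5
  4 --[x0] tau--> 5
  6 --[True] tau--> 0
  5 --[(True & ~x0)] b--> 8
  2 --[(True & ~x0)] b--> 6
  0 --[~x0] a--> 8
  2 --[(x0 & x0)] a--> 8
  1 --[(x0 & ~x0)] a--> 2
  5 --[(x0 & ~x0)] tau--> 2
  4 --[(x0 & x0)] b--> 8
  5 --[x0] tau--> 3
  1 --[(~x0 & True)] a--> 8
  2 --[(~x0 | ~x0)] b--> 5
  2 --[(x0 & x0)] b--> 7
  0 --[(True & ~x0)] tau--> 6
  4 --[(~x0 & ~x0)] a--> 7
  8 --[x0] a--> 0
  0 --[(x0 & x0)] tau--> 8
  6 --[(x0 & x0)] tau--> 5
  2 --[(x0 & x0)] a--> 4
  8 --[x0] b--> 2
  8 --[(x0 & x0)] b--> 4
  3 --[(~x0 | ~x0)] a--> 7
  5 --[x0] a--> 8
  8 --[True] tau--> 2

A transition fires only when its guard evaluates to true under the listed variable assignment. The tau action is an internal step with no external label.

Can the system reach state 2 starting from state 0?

After dropping false guards: 12 live edges.
Layer 0: {0}
Layer 1: {6,8}  total {0,6,8}
Layer 2: {2}  total {0,2,6,8}
Layer 3: {5}  total {0,2,5,6,8}
R = {0,2,5,6,8}
trace reaching 2: a·tau

Answer: REACHABLE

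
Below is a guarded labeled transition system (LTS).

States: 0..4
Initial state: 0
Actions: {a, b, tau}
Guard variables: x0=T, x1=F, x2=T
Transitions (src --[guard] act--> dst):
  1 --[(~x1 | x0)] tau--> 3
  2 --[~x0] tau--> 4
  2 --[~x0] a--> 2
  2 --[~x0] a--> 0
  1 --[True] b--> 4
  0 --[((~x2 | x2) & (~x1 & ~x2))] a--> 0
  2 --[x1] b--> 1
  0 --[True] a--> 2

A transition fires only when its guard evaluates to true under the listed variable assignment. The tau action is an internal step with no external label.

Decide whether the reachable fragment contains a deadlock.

Answer: DEADLOCK at state 2

Trace:
Reachable = {0,2}
  0: a→2  [1 out]
  2: ∅  [deadlock]
Path to 2: a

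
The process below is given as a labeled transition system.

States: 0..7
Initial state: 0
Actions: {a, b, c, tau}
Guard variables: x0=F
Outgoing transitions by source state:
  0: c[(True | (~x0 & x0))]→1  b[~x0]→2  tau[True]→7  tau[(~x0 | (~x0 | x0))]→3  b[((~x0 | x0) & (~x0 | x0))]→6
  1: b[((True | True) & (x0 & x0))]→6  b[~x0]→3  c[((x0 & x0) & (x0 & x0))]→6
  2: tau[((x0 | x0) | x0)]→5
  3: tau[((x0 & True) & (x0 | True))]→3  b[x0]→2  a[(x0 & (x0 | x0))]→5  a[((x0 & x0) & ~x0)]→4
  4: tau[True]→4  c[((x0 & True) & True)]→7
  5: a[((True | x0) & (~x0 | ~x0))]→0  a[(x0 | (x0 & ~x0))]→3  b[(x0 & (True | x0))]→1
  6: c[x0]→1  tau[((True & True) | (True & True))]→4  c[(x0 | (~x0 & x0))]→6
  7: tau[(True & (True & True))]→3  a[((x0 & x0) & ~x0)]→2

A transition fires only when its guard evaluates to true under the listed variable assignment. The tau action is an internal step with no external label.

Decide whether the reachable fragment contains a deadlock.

Answer: DEADLOCK at state 2

Trace:
Reachable = {0,1,2,3,4,6,7}
  0: b→2  b→6  c→1  tau→3  tau→7  [5 exit(s)]
  1: b→3  [1 exit(s)]
  2: ∅  [deadlock]
  3: ∅  [deadlock]
  4: tau→4  [1 exit(s)]
  6: tau→4  [1 exit(s)]
  7: tau→3  [1 exit(s)]
Path to 2: b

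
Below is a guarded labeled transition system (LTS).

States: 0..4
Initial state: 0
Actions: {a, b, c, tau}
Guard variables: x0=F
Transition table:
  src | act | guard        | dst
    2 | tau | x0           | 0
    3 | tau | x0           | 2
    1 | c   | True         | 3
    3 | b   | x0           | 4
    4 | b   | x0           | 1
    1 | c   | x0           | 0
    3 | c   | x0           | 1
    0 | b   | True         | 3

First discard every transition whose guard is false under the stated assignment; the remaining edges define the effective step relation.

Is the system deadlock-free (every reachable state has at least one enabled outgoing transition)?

Answer: DEADLOCK at state 3

Trace:
Reachable = {0,3}
  0: b→3  [1 exit(s)]
  3: ∅  [deadlock]
trace reaching 3: b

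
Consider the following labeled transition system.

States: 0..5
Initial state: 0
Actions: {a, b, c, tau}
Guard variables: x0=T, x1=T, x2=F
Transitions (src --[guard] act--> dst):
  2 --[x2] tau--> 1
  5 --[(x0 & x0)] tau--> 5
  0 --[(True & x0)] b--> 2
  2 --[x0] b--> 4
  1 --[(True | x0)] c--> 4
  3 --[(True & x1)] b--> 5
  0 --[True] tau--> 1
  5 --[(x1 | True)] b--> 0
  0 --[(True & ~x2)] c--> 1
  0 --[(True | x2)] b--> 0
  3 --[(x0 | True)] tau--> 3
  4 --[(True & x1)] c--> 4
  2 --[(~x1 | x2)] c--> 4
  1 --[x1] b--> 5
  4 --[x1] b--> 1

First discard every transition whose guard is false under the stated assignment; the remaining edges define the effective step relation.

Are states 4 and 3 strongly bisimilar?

Answer: NOT BISIMILAR

Trace:
Bisimulation quotient by refinement:
  round 0: {{0,1,2,3,4,5}}
  round 1: {{0},{1,4},{2},{3,5}}
  round 2: {{0},{1},{2},{3},{4},{5}}
6 equivalence class(es) (converged in 3)
4∈{4}, 3∈{3}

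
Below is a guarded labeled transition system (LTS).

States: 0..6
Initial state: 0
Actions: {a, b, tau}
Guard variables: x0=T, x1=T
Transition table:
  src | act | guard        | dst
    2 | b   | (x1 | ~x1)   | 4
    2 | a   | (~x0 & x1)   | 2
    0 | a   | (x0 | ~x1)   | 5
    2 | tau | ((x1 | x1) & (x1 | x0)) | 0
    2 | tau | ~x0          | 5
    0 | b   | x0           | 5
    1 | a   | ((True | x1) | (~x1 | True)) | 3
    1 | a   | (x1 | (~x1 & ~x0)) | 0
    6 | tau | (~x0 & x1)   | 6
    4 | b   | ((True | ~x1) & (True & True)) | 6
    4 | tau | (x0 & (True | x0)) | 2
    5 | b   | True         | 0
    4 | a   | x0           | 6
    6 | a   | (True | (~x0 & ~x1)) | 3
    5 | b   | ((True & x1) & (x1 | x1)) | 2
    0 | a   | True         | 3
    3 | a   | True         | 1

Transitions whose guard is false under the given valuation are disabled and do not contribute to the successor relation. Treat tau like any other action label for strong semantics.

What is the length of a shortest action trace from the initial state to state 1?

Answer: 2

Trace:
Layered search for 1:
  depth 0: {0}
  depth 1: {3,5}
  depth 2: {1,2}
first hit 1 at d=2 via a·a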